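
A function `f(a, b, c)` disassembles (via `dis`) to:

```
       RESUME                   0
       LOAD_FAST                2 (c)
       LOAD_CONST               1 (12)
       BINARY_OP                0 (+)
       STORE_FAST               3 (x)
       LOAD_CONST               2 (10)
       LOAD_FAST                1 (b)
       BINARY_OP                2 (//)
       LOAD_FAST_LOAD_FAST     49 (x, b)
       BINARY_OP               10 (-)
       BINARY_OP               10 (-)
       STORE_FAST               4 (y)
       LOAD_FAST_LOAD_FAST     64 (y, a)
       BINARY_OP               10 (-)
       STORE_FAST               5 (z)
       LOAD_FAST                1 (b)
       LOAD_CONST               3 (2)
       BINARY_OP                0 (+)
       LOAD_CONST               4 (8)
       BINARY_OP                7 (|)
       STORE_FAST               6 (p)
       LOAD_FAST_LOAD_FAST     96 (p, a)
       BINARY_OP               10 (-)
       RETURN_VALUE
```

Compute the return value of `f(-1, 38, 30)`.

LOAD_FAST c → push 30. Stack: [30]
LOAD_CONST → push 12. Stack: [30, 12]
BINARY_OP + → 30 + 12 = 42. Stack: [42]
STORE_FAST x → x=42. Stack: []
LOAD_CONST → push 10. Stack: [10]
LOAD_FAST b → push 38. Stack: [10, 38]
BINARY_OP // → 10 // 38 = 0. Stack: [0]
LOAD_FAST_LOAD_FAST x,b → push 42,38. Stack: [0, 42, 38]
BINARY_OP - → 42 - 38 = 4. Stack: [0, 4]
BINARY_OP - → 0 - 4 = -4. Stack: [-4]
STORE_FAST y → y=-4. Stack: []
LOAD_FAST_LOAD_FAST y,a → push -4,-1. Stack: [-4, -1]
BINARY_OP - → -4 - -1 = -3. Stack: [-3]
STORE_FAST z → z=-3. Stack: []
LOAD_FAST b → push 38. Stack: [38]
LOAD_CONST → push 2. Stack: [38, 2]
BINARY_OP + → 38 + 2 = 40. Stack: [40]
LOAD_CONST → push 8. Stack: [40, 8]
BINARY_OP | → 40 | 8 = 40. Stack: [40]
STORE_FAST p → p=40. Stack: []
LOAD_FAST_LOAD_FAST p,a → push 40,-1. Stack: [40, -1]
BINARY_OP - → 40 - -1 = 41. Stack: [41]
RETURN_VALUE → return 41.

41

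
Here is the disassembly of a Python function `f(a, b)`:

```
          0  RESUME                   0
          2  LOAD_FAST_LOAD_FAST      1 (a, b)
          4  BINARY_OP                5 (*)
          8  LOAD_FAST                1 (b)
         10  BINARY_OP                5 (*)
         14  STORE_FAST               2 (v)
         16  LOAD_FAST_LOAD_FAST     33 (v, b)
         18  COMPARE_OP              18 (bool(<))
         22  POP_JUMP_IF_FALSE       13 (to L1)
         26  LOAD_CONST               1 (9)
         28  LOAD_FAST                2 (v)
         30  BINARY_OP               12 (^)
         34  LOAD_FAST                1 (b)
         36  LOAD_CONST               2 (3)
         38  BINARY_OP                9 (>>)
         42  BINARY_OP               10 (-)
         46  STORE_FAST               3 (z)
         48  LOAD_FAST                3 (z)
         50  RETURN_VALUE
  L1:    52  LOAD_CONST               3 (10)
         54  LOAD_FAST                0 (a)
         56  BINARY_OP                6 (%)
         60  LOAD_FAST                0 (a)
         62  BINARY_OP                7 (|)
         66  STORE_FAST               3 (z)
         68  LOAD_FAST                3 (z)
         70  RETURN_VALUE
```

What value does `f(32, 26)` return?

42

LOAD_FAST_LOAD_FAST a,b → push 32,26. Stack: [32, 26]
BINARY_OP * → 32 * 26 = 832. Stack: [832]
LOAD_FAST b → push 26. Stack: [832, 26]
BINARY_OP * → 832 * 26 = 21632. Stack: [21632]
STORE_FAST v → v=21632. Stack: []
LOAD_FAST_LOAD_FAST v,b → push 21632,26. Stack: [21632, 26]
COMPARE_OP bool(<) → 21632 vs 26 = False. Stack: [False]
POP_JUMP_IF_FALSE → pop False; jump. Stack: []
LOAD_CONST → push 10. Stack: [10]
LOAD_FAST a → push 32. Stack: [10, 32]
BINARY_OP % → 10 % 32 = 10. Stack: [10]
LOAD_FAST a → push 32. Stack: [10, 32]
BINARY_OP | → 10 | 32 = 42. Stack: [42]
STORE_FAST z → z=42. Stack: []
LOAD_FAST z → push 42. Stack: [42]
RETURN_VALUE → return 42.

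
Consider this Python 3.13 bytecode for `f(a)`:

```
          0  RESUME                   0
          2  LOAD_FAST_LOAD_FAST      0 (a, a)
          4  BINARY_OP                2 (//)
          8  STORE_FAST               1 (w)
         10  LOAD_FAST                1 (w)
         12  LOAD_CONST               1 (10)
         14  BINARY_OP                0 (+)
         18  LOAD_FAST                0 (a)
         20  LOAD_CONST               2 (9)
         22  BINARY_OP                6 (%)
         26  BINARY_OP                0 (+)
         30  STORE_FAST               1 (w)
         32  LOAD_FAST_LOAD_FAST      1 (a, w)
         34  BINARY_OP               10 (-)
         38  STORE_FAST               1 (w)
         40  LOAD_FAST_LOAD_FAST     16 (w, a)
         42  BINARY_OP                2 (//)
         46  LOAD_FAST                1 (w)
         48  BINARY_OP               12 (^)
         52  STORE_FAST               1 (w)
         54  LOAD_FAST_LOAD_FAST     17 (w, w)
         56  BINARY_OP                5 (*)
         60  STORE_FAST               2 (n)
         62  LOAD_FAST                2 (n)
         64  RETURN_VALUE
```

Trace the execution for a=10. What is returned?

LOAD_FAST_LOAD_FAST a,a → push 10,10. Stack: [10, 10]
BINARY_OP // → 10 // 10 = 1. Stack: [1]
STORE_FAST w → w=1. Stack: []
LOAD_FAST w → push 1. Stack: [1]
LOAD_CONST → push 10. Stack: [1, 10]
BINARY_OP + → 1 + 10 = 11. Stack: [11]
LOAD_FAST a → push 10. Stack: [11, 10]
LOAD_CONST → push 9. Stack: [11, 10, 9]
BINARY_OP % → 10 % 9 = 1. Stack: [11, 1]
BINARY_OP + → 11 + 1 = 12. Stack: [12]
STORE_FAST w → w=12. Stack: []
LOAD_FAST_LOAD_FAST a,w → push 10,12. Stack: [10, 12]
BINARY_OP - → 10 - 12 = -2. Stack: [-2]
STORE_FAST w → w=-2. Stack: []
LOAD_FAST_LOAD_FAST w,a → push -2,10. Stack: [-2, 10]
BINARY_OP // → -2 // 10 = -1. Stack: [-1]
LOAD_FAST w → push -2. Stack: [-1, -2]
BINARY_OP ^ → -1 ^ -2 = 1. Stack: [1]
STORE_FAST w → w=1. Stack: []
LOAD_FAST_LOAD_FAST w,w → push 1,1. Stack: [1, 1]
BINARY_OP * → 1 * 1 = 1. Stack: [1]
STORE_FAST n → n=1. Stack: []
LOAD_FAST n → push 1. Stack: [1]
RETURN_VALUE → return 1.

1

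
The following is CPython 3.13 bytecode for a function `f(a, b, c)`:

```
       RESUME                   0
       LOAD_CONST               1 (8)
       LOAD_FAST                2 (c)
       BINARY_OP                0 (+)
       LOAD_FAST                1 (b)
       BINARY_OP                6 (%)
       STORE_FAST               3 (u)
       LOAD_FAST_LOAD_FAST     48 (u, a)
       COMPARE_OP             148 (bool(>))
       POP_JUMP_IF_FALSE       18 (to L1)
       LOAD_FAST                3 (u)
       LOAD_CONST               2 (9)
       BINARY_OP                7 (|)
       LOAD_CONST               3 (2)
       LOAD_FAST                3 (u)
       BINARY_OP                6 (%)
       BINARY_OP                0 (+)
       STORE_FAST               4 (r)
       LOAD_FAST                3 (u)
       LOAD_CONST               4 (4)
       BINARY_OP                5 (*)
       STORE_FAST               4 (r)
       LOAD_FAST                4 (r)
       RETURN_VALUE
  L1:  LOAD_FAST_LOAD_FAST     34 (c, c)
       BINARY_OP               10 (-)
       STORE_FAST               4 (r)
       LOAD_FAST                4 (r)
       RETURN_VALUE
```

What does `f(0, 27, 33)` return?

56

LOAD_CONST → push 8. Stack: [8]
LOAD_FAST c → push 33. Stack: [8, 33]
BINARY_OP + → 8 + 33 = 41. Stack: [41]
LOAD_FAST b → push 27. Stack: [41, 27]
BINARY_OP % → 41 % 27 = 14. Stack: [14]
STORE_FAST u → u=14. Stack: []
LOAD_FAST_LOAD_FAST u,a → push 14,0. Stack: [14, 0]
COMPARE_OP bool(>) → 14 vs 0 = True. Stack: [True]
POP_JUMP_IF_FALSE → pop True; no jump. Stack: []
LOAD_FAST u → push 14. Stack: [14]
LOAD_CONST → push 9. Stack: [14, 9]
BINARY_OP | → 14 | 9 = 15. Stack: [15]
LOAD_CONST → push 2. Stack: [15, 2]
LOAD_FAST u → push 14. Stack: [15, 2, 14]
BINARY_OP % → 2 % 14 = 2. Stack: [15, 2]
BINARY_OP + → 15 + 2 = 17. Stack: [17]
STORE_FAST r → r=17. Stack: []
LOAD_FAST u → push 14. Stack: [14]
LOAD_CONST → push 4. Stack: [14, 4]
BINARY_OP * → 14 * 4 = 56. Stack: [56]
STORE_FAST r → r=56. Stack: []
LOAD_FAST r → push 56. Stack: [56]
RETURN_VALUE → return 56.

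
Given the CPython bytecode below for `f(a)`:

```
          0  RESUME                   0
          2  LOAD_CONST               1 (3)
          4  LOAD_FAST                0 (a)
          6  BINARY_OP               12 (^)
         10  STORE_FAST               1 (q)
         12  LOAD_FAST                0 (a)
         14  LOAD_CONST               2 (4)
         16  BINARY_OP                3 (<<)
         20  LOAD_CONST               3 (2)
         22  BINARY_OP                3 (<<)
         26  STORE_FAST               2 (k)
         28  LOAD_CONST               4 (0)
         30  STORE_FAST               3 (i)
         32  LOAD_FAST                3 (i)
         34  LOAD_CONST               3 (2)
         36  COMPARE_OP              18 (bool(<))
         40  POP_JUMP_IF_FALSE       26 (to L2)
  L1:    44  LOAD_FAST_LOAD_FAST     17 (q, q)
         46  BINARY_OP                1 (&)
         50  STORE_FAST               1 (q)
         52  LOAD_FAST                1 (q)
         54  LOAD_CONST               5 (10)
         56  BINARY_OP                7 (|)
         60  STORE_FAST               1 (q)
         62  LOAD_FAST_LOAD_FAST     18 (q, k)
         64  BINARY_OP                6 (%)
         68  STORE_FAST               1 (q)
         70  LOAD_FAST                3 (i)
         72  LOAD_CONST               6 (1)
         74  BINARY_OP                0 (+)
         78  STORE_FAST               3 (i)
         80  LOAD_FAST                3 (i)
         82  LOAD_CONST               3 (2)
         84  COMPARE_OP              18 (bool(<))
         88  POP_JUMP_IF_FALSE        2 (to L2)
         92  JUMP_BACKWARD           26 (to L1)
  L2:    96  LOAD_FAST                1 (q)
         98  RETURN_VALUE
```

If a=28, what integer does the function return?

LOAD_CONST → push 3. Stack: [3]
LOAD_FAST a → push 28. Stack: [3, 28]
BINARY_OP ^ → 3 ^ 28 = 31. Stack: [31]
STORE_FAST q → q=31. Stack: []
LOAD_FAST a → push 28. Stack: [28]
LOAD_CONST → push 4. Stack: [28, 4]
BINARY_OP << → 28 << 4 = 448. Stack: [448]
LOAD_CONST → push 2. Stack: [448, 2]
BINARY_OP << → 448 << 2 = 1792. Stack: [1792]
STORE_FAST k → k=1792. Stack: []
LOAD_CONST → push 0. Stack: [0]
STORE_FAST i → i=0. Stack: []
LOAD_FAST i → push 0. Stack: [0]
LOAD_CONST → push 2. Stack: [0, 2]
COMPARE_OP bool(<) → 0 vs 2 = True. Stack: [True]
POP_JUMP_IF_FALSE → pop True; no jump. Stack: []
LOAD_FAST_LOAD_FAST q,q → push 31,31. Stack: [31, 31]
BINARY_OP & → 31 & 31 = 31. Stack: [31]
STORE_FAST q → q=31. Stack: []
LOAD_FAST q → push 31. Stack: [31]
LOAD_CONST → push 10. Stack: [31, 10]
BINARY_OP | → 31 | 10 = 31. Stack: [31]
STORE_FAST q → q=31. Stack: []
LOAD_FAST_LOAD_FAST q,k → push 31,1792. Stack: [31, 1792]
BINARY_OP % → 31 % 1792 = 31. Stack: [31]
STORE_FAST q → q=31. Stack: []
LOAD_FAST i → push 0. Stack: [0]
LOAD_CONST → push 1. Stack: [0, 1]
BINARY_OP + → 0 + 1 = 1. Stack: [1]
STORE_FAST i → i=1. Stack: []
LOAD_FAST i → push 1. Stack: [1]
LOAD_CONST → push 2. Stack: [1, 2]
COMPARE_OP bool(<) → 1 vs 2 = True. Stack: [True]
POP_JUMP_IF_FALSE → pop True; no jump. Stack: []
LOAD_FAST_LOAD_FAST q,q → push 31,31. Stack: [31, 31]
BINARY_OP & → 31 & 31 = 31. Stack: [31]
STORE_FAST q → q=31. Stack: []
LOAD_FAST q → push 31. Stack: [31]
LOAD_CONST → push 10. Stack: [31, 10]
BINARY_OP | → 31 | 10 = 31. Stack: [31]
STORE_FAST q → q=31. Stack: []
LOAD_FAST_LOAD_FAST q,k → push 31,1792. Stack: [31, 1792]
BINARY_OP % → 31 % 1792 = 31. Stack: [31]
STORE_FAST q → q=31. Stack: []
LOAD_FAST i → push 1. Stack: [1]
LOAD_CONST → push 1. Stack: [1, 1]
BINARY_OP + → 1 + 1 = 2. Stack: [2]
STORE_FAST i → i=2. Stack: []
LOAD_FAST i → push 2. Stack: [2]
LOAD_CONST → push 2. Stack: [2, 2]
COMPARE_OP bool(<) → 2 vs 2 = False. Stack: [False]
POP_JUMP_IF_FALSE → pop False; jump. Stack: []
LOAD_FAST q → push 31. Stack: [31]
RETURN_VALUE → return 31.

31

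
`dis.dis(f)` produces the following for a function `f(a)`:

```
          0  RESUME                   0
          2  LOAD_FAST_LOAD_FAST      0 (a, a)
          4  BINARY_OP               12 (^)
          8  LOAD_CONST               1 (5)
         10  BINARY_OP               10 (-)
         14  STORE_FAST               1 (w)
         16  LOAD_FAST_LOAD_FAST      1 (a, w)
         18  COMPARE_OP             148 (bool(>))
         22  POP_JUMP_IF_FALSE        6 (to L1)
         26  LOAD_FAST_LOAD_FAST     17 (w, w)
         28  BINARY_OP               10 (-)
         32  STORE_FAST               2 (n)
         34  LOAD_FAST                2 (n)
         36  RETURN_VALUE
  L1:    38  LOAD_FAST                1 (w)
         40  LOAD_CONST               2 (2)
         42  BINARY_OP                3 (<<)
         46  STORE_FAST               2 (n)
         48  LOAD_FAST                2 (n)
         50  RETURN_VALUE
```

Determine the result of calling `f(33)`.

LOAD_FAST_LOAD_FAST a,a → push 33,33. Stack: [33, 33]
BINARY_OP ^ → 33 ^ 33 = 0. Stack: [0]
LOAD_CONST → push 5. Stack: [0, 5]
BINARY_OP - → 0 - 5 = -5. Stack: [-5]
STORE_FAST w → w=-5. Stack: []
LOAD_FAST_LOAD_FAST a,w → push 33,-5. Stack: [33, -5]
COMPARE_OP bool(>) → 33 vs -5 = True. Stack: [True]
POP_JUMP_IF_FALSE → pop True; no jump. Stack: []
LOAD_FAST_LOAD_FAST w,w → push -5,-5. Stack: [-5, -5]
BINARY_OP - → -5 - -5 = 0. Stack: [0]
STORE_FAST n → n=0. Stack: []
LOAD_FAST n → push 0. Stack: [0]
RETURN_VALUE → return 0.

0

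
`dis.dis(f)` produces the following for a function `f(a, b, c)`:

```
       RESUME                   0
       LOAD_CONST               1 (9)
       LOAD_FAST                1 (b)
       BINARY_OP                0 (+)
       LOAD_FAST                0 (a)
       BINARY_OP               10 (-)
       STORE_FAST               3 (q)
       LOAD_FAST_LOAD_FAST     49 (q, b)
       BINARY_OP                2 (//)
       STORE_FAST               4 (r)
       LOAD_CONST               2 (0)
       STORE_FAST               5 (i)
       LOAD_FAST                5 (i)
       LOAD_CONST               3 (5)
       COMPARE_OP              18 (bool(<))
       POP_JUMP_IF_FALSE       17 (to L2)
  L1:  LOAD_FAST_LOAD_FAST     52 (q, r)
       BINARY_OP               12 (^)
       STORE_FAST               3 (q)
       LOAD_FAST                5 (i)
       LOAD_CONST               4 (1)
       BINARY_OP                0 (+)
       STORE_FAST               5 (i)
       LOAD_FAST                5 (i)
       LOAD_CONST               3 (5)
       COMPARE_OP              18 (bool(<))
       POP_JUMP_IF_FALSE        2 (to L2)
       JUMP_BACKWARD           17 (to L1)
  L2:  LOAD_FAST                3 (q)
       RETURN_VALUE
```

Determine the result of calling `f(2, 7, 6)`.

12

LOAD_CONST → push 9
LOAD_FAST b → push 7
BINARY_OP + → 9 + 7 = 16
LOAD_FAST a → push 2
BINARY_OP - → 16 - 2 = 14
STORE_FAST q → q=14
LOAD_FAST_LOAD_FAST q,b → push 14,7
BINARY_OP // → 14 // 7 = 2
STORE_FAST r → r=2
LOAD_CONST → push 0
STORE_FAST i → i=0
LOAD_FAST i → push 0
LOAD_CONST → push 5
COMPARE_OP bool(<) → 0 vs 5 = True
POP_JUMP_IF_FALSE → pop True; no jump
LOAD_FAST_LOAD_FAST q,r → push 14,2
BINARY_OP ^ → 14 ^ 2 = 12
STORE_FAST q → q=12
LOAD_FAST i → push 0
LOAD_CONST → push 1
BINARY_OP + → 0 + 1 = 1
STORE_FAST i → i=1
LOAD_FAST i → push 1
LOAD_CONST → push 5
COMPARE_OP bool(<) → 1 vs 5 = True
POP_JUMP_IF_FALSE → pop True; no jump
LOAD_FAST_LOAD_FAST q,r → push 12,2
BINARY_OP ^ → 12 ^ 2 = 14
STORE_FAST q → q=14
LOAD_FAST i → push 1
LOAD_CONST → push 1
BINARY_OP + → 1 + 1 = 2
STORE_FAST i → i=2
LOAD_FAST i → push 2
LOAD_CONST → push 5
COMPARE_OP bool(<) → 2 vs 5 = True
POP_JUMP_IF_FALSE → pop True; no jump
LOAD_FAST_LOAD_FAST q,r → push 14,2
BINARY_OP ^ → 14 ^ 2 = 12
STORE_FAST q → q=12
LOAD_FAST i → push 2
LOAD_CONST → push 1
BINARY_OP + → 2 + 1 = 3
STORE_FAST i → i=3
LOAD_FAST i → push 3
LOAD_CONST → push 5
COMPARE_OP bool(<) → 3 vs 5 = True
POP_JUMP_IF_FALSE → pop True; no jump
LOAD_FAST_LOAD_FAST q,r → push 12,2
BINARY_OP ^ → 12 ^ 2 = 14
STORE_FAST q → q=14
LOAD_FAST i → push 3
LOAD_CONST → push 1
BINARY_OP + → 3 + 1 = 4
STORE_FAST i → i=4
LOAD_FAST i → push 4
LOAD_CONST → push 5
COMPARE_OP bool(<) → 4 vs 5 = True
POP_JUMP_IF_FALSE → pop True; no jump
LOAD_FAST_LOAD_FAST q,r → push 14,2
BINARY_OP ^ → 14 ^ 2 = 12
STORE_FAST q → q=12
LOAD_FAST i → push 4
LOAD_CONST → push 1
BINARY_OP + → 4 + 1 = 5
STORE_FAST i → i=5
LOAD_FAST i → push 5
LOAD_CONST → push 5
COMPARE_OP bool(<) → 5 vs 5 = False
POP_JUMP_IF_FALSE → pop False; jump
LOAD_FAST q → push 12
RETURN_VALUE → return 12.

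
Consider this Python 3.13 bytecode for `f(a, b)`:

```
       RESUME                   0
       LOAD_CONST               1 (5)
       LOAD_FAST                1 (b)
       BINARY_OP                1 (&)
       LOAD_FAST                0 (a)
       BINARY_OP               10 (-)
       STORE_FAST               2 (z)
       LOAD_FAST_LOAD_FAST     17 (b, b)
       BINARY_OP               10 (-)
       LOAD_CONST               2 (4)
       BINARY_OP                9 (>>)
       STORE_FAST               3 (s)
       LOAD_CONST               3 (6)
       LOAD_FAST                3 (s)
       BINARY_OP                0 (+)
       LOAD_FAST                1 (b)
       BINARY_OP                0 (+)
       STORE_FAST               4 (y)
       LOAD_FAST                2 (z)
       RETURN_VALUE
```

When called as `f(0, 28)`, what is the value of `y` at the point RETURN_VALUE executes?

LOAD_CONST → push 5. Stack: [5]
LOAD_FAST b → push 28. Stack: [5, 28]
BINARY_OP & → 5 & 28 = 4. Stack: [4]
LOAD_FAST a → push 0. Stack: [4, 0]
BINARY_OP - → 4 - 0 = 4. Stack: [4]
STORE_FAST z → z=4. Stack: []
LOAD_FAST_LOAD_FAST b,b → push 28,28. Stack: [28, 28]
BINARY_OP - → 28 - 28 = 0. Stack: [0]
LOAD_CONST → push 4. Stack: [0, 4]
BINARY_OP >> → 0 >> 4 = 0. Stack: [0]
STORE_FAST s → s=0. Stack: []
LOAD_CONST → push 6. Stack: [6]
LOAD_FAST s → push 0. Stack: [6, 0]
BINARY_OP + → 6 + 0 = 6. Stack: [6]
LOAD_FAST b → push 28. Stack: [6, 28]
BINARY_OP + → 6 + 28 = 34. Stack: [34]
STORE_FAST y → y=34. Stack: []
LOAD_FAST z → push 4. Stack: [4]
RETURN_VALUE → return 4.

34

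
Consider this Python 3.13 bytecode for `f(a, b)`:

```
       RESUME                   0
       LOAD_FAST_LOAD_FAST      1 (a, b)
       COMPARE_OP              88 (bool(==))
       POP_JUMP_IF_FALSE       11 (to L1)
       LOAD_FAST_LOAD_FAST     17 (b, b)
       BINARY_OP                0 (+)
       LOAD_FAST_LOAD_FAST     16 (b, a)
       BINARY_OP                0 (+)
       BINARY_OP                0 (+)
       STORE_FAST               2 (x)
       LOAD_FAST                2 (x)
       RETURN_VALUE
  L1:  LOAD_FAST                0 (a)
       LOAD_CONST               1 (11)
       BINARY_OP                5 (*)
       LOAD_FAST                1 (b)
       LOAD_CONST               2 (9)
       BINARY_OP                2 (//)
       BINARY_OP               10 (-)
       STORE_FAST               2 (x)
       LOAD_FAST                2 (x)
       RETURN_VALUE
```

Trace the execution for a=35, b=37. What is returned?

381

LOAD_FAST_LOAD_FAST a,b → push 35,37. Stack: [35, 37]
COMPARE_OP bool(==) → 35 vs 37 = False. Stack: [False]
POP_JUMP_IF_FALSE → pop False; jump. Stack: []
LOAD_FAST a → push 35. Stack: [35]
LOAD_CONST → push 11. Stack: [35, 11]
BINARY_OP * → 35 * 11 = 385. Stack: [385]
LOAD_FAST b → push 37. Stack: [385, 37]
LOAD_CONST → push 9. Stack: [385, 37, 9]
BINARY_OP // → 37 // 9 = 4. Stack: [385, 4]
BINARY_OP - → 385 - 4 = 381. Stack: [381]
STORE_FAST x → x=381. Stack: []
LOAD_FAST x → push 381. Stack: [381]
RETURN_VALUE → return 381.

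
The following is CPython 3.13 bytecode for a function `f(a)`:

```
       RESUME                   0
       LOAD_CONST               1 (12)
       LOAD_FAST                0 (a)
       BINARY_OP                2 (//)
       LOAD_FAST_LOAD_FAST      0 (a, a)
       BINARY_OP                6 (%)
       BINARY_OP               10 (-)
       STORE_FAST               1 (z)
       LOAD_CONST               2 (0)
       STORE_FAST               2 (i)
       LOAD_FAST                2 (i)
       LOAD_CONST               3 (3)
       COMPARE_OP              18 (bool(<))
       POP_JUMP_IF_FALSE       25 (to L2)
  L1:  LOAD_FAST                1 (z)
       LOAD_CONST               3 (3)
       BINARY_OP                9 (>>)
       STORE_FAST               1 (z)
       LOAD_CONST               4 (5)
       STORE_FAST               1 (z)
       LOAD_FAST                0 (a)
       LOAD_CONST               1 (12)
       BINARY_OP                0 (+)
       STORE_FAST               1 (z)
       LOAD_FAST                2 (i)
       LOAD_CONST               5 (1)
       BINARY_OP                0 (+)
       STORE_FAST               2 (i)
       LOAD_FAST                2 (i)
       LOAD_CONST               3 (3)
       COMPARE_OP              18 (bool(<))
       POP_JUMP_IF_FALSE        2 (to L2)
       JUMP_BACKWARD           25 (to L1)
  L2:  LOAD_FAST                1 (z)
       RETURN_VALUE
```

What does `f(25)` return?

37

LOAD_CONST → push 12
LOAD_FAST a → push 25
BINARY_OP // → 12 // 25 = 0
LOAD_FAST_LOAD_FAST a,a → push 25,25
BINARY_OP % → 25 % 25 = 0
BINARY_OP - → 0 - 0 = 0
STORE_FAST z → z=0
LOAD_CONST → push 0
STORE_FAST i → i=0
LOAD_FAST i → push 0
LOAD_CONST → push 3
COMPARE_OP bool(<) → 0 vs 3 = True
POP_JUMP_IF_FALSE → pop True; no jump
LOAD_FAST z → push 0
LOAD_CONST → push 3
BINARY_OP >> → 0 >> 3 = 0
STORE_FAST z → z=0
LOAD_CONST → push 5
STORE_FAST z → z=5
LOAD_FAST a → push 25
LOAD_CONST → push 12
BINARY_OP + → 25 + 12 = 37
STORE_FAST z → z=37
LOAD_FAST i → push 0
LOAD_CONST → push 1
BINARY_OP + → 0 + 1 = 1
STORE_FAST i → i=1
LOAD_FAST i → push 1
LOAD_CONST → push 3
COMPARE_OP bool(<) → 1 vs 3 = True
POP_JUMP_IF_FALSE → pop True; no jump
LOAD_FAST z → push 37
LOAD_CONST → push 3
BINARY_OP >> → 37 >> 3 = 4
STORE_FAST z → z=4
LOAD_CONST → push 5
STORE_FAST z → z=5
LOAD_FAST a → push 25
LOAD_CONST → push 12
BINARY_OP + → 25 + 12 = 37
STORE_FAST z → z=37
LOAD_FAST i → push 1
LOAD_CONST → push 1
BINARY_OP + → 1 + 1 = 2
STORE_FAST i → i=2
LOAD_FAST i → push 2
LOAD_CONST → push 3
COMPARE_OP bool(<) → 2 vs 3 = True
POP_JUMP_IF_FALSE → pop True; no jump
LOAD_FAST z → push 37
LOAD_CONST → push 3
BINARY_OP >> → 37 >> 3 = 4
STORE_FAST z → z=4
LOAD_CONST → push 5
STORE_FAST z → z=5
LOAD_FAST a → push 25
LOAD_CONST → push 12
BINARY_OP + → 25 + 12 = 37
STORE_FAST z → z=37
LOAD_FAST i → push 2
LOAD_CONST → push 1
BINARY_OP + → 2 + 1 = 3
STORE_FAST i → i=3
LOAD_FAST i → push 3
LOAD_CONST → push 3
COMPARE_OP bool(<) → 3 vs 3 = False
POP_JUMP_IF_FALSE → pop False; jump
LOAD_FAST z → push 37
RETURN_VALUE → return 37.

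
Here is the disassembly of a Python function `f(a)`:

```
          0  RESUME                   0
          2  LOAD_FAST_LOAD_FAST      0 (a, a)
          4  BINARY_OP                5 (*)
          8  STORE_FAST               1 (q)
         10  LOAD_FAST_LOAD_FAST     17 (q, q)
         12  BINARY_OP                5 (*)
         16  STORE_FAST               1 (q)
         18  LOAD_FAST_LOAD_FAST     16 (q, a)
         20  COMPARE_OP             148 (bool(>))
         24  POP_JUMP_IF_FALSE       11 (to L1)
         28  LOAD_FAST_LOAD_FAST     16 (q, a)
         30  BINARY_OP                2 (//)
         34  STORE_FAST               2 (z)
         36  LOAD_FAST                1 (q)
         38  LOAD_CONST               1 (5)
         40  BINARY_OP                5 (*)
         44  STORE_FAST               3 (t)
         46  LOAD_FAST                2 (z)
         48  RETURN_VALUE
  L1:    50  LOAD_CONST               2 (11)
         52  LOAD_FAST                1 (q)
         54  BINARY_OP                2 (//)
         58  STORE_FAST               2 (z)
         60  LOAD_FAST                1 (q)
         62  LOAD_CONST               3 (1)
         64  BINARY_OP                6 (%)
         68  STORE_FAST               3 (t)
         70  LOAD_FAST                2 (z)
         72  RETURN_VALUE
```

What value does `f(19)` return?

LOAD_FAST_LOAD_FAST a,a → push 19,19. Stack: [19, 19]
BINARY_OP * → 19 * 19 = 361. Stack: [361]
STORE_FAST q → q=361. Stack: []
LOAD_FAST_LOAD_FAST q,q → push 361,361. Stack: [361, 361]
BINARY_OP * → 361 * 361 = 130321. Stack: [130321]
STORE_FAST q → q=130321. Stack: []
LOAD_FAST_LOAD_FAST q,a → push 130321,19. Stack: [130321, 19]
COMPARE_OP bool(>) → 130321 vs 19 = True. Stack: [True]
POP_JUMP_IF_FALSE → pop True; no jump. Stack: []
LOAD_FAST_LOAD_FAST q,a → push 130321,19. Stack: [130321, 19]
BINARY_OP // → 130321 // 19 = 6859. Stack: [6859]
STORE_FAST z → z=6859. Stack: []
LOAD_FAST q → push 130321. Stack: [130321]
LOAD_CONST → push 5. Stack: [130321, 5]
BINARY_OP * → 130321 * 5 = 651605. Stack: [651605]
STORE_FAST t → t=651605. Stack: []
LOAD_FAST z → push 6859. Stack: [6859]
RETURN_VALUE → return 6859.

6859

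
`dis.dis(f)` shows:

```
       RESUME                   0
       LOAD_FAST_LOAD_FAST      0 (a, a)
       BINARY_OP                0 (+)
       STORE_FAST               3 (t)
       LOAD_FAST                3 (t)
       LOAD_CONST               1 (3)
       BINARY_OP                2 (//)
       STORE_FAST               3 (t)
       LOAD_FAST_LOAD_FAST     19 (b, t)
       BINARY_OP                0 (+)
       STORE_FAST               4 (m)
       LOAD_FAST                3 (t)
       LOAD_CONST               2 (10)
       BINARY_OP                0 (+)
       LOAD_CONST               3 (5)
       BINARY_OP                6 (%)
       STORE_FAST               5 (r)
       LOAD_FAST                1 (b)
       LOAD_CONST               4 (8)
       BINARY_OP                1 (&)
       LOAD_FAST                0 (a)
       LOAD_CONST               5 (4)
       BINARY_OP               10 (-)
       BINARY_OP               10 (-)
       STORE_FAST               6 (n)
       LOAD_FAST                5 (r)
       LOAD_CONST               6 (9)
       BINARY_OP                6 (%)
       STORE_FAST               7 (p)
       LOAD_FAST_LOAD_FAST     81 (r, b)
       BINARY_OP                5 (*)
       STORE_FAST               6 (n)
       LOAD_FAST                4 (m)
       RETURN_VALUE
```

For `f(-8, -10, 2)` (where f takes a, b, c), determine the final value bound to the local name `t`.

-6

LOAD_FAST_LOAD_FAST a,a → push -8,-8. Stack: [-8, -8]
BINARY_OP + → -8 + -8 = -16. Stack: [-16]
STORE_FAST t → t=-16. Stack: []
LOAD_FAST t → push -16. Stack: [-16]
LOAD_CONST → push 3. Stack: [-16, 3]
BINARY_OP // → -16 // 3 = -6. Stack: [-6]
STORE_FAST t → t=-6. Stack: []
LOAD_FAST_LOAD_FAST b,t → push -10,-6. Stack: [-10, -6]
BINARY_OP + → -10 + -6 = -16. Stack: [-16]
STORE_FAST m → m=-16. Stack: []
LOAD_FAST t → push -6. Stack: [-6]
LOAD_CONST → push 10. Stack: [-6, 10]
BINARY_OP + → -6 + 10 = 4. Stack: [4]
LOAD_CONST → push 5. Stack: [4, 5]
BINARY_OP % → 4 % 5 = 4. Stack: [4]
STORE_FAST r → r=4. Stack: []
LOAD_FAST b → push -10. Stack: [-10]
LOAD_CONST → push 8. Stack: [-10, 8]
BINARY_OP & → -10 & 8 = 0. Stack: [0]
LOAD_FAST a → push -8. Stack: [0, -8]
LOAD_CONST → push 4. Stack: [0, -8, 4]
BINARY_OP - → -8 - 4 = -12. Stack: [0, -12]
BINARY_OP - → 0 - -12 = 12. Stack: [12]
STORE_FAST n → n=12. Stack: []
LOAD_FAST r → push 4. Stack: [4]
LOAD_CONST → push 9. Stack: [4, 9]
BINARY_OP % → 4 % 9 = 4. Stack: [4]
STORE_FAST p → p=4. Stack: []
LOAD_FAST_LOAD_FAST r,b → push 4,-10. Stack: [4, -10]
BINARY_OP * → 4 * -10 = -40. Stack: [-40]
STORE_FAST n → n=-40. Stack: []
LOAD_FAST m → push -16. Stack: [-16]
RETURN_VALUE → return -16.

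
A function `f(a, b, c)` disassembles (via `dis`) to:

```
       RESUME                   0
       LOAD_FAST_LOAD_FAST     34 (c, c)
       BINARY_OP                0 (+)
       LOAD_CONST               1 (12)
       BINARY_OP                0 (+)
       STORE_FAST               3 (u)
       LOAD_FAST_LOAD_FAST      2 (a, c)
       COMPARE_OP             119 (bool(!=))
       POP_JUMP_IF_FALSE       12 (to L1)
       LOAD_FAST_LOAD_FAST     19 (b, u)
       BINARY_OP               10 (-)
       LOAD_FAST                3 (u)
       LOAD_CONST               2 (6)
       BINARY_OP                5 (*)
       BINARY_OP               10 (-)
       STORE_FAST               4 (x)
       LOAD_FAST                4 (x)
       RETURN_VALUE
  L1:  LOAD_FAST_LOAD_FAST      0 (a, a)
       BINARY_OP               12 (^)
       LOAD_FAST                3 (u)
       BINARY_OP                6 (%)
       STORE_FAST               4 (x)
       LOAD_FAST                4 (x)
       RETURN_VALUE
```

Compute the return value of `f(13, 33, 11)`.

LOAD_FAST_LOAD_FAST c,c → push 11,11. Stack: [11, 11]
BINARY_OP + → 11 + 11 = 22. Stack: [22]
LOAD_CONST → push 12. Stack: [22, 12]
BINARY_OP + → 22 + 12 = 34. Stack: [34]
STORE_FAST u → u=34. Stack: []
LOAD_FAST_LOAD_FAST a,c → push 13,11. Stack: [13, 11]
COMPARE_OP bool(!=) → 13 vs 11 = True. Stack: [True]
POP_JUMP_IF_FALSE → pop True; no jump. Stack: []
LOAD_FAST_LOAD_FAST b,u → push 33,34. Stack: [33, 34]
BINARY_OP - → 33 - 34 = -1. Stack: [-1]
LOAD_FAST u → push 34. Stack: [-1, 34]
LOAD_CONST → push 6. Stack: [-1, 34, 6]
BINARY_OP * → 34 * 6 = 204. Stack: [-1, 204]
BINARY_OP - → -1 - 204 = -205. Stack: [-205]
STORE_FAST x → x=-205. Stack: []
LOAD_FAST x → push -205. Stack: [-205]
RETURN_VALUE → return -205.

-205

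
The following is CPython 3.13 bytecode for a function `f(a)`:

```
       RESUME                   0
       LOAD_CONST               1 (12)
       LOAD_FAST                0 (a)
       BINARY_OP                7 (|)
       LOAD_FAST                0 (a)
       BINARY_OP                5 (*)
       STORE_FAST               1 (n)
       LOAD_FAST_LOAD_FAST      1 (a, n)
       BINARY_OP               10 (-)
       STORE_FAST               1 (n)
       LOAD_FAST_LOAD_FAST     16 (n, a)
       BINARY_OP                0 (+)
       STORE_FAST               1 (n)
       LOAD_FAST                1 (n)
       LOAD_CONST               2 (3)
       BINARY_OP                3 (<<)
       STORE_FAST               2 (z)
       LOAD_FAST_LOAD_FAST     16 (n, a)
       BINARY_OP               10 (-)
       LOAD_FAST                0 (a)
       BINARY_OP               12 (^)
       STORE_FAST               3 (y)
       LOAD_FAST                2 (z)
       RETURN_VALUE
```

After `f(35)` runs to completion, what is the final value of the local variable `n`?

LOAD_CONST → push 12. Stack: [12]
LOAD_FAST a → push 35. Stack: [12, 35]
BINARY_OP | → 12 | 35 = 47. Stack: [47]
LOAD_FAST a → push 35. Stack: [47, 35]
BINARY_OP * → 47 * 35 = 1645. Stack: [1645]
STORE_FAST n → n=1645. Stack: []
LOAD_FAST_LOAD_FAST a,n → push 35,1645. Stack: [35, 1645]
BINARY_OP - → 35 - 1645 = -1610. Stack: [-1610]
STORE_FAST n → n=-1610. Stack: []
LOAD_FAST_LOAD_FAST n,a → push -1610,35. Stack: [-1610, 35]
BINARY_OP + → -1610 + 35 = -1575. Stack: [-1575]
STORE_FAST n → n=-1575. Stack: []
LOAD_FAST n → push -1575. Stack: [-1575]
LOAD_CONST → push 3. Stack: [-1575, 3]
BINARY_OP << → -1575 << 3 = -12600. Stack: [-12600]
STORE_FAST z → z=-12600. Stack: []
LOAD_FAST_LOAD_FAST n,a → push -1575,35. Stack: [-1575, 35]
BINARY_OP - → -1575 - 35 = -1610. Stack: [-1610]
LOAD_FAST a → push 35. Stack: [-1610, 35]
BINARY_OP ^ → -1610 ^ 35 = -1643. Stack: [-1643]
STORE_FAST y → y=-1643. Stack: []
LOAD_FAST z → push -12600. Stack: [-12600]
RETURN_VALUE → return -12600.

-1575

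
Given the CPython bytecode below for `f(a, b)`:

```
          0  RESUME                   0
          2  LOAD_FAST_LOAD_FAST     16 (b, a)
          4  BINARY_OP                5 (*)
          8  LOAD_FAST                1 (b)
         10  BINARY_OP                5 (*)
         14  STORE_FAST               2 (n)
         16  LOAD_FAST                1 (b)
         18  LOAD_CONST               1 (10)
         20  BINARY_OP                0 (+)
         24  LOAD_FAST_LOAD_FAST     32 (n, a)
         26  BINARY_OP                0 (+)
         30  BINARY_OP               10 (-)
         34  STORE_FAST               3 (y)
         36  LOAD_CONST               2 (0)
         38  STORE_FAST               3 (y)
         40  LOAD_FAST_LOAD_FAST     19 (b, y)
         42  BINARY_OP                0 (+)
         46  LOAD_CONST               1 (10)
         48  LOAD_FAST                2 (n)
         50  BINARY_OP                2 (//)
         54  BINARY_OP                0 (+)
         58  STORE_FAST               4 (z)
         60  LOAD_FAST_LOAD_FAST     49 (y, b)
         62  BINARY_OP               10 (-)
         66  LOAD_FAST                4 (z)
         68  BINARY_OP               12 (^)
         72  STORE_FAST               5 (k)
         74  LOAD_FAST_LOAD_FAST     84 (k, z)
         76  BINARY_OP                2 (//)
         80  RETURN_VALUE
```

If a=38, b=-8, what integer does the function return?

LOAD_FAST_LOAD_FAST b,a → push -8,38. Stack: [-8, 38]
BINARY_OP * → -8 * 38 = -304. Stack: [-304]
LOAD_FAST b → push -8. Stack: [-304, -8]
BINARY_OP * → -304 * -8 = 2432. Stack: [2432]
STORE_FAST n → n=2432. Stack: []
LOAD_FAST b → push -8. Stack: [-8]
LOAD_CONST → push 10. Stack: [-8, 10]
BINARY_OP + → -8 + 10 = 2. Stack: [2]
LOAD_FAST_LOAD_FAST n,a → push 2432,38. Stack: [2, 2432, 38]
BINARY_OP + → 2432 + 38 = 2470. Stack: [2, 2470]
BINARY_OP - → 2 - 2470 = -2468. Stack: [-2468]
STORE_FAST y → y=-2468. Stack: []
LOAD_CONST → push 0. Stack: [0]
STORE_FAST y → y=0. Stack: []
LOAD_FAST_LOAD_FAST b,y → push -8,0. Stack: [-8, 0]
BINARY_OP + → -8 + 0 = -8. Stack: [-8]
LOAD_CONST → push 10. Stack: [-8, 10]
LOAD_FAST n → push 2432. Stack: [-8, 10, 2432]
BINARY_OP // → 10 // 2432 = 0. Stack: [-8, 0]
BINARY_OP + → -8 + 0 = -8. Stack: [-8]
STORE_FAST z → z=-8. Stack: []
LOAD_FAST_LOAD_FAST y,b → push 0,-8. Stack: [0, -8]
BINARY_OP - → 0 - -8 = 8. Stack: [8]
LOAD_FAST z → push -8. Stack: [8, -8]
BINARY_OP ^ → 8 ^ -8 = -16. Stack: [-16]
STORE_FAST k → k=-16. Stack: []
LOAD_FAST_LOAD_FAST k,z → push -16,-8. Stack: [-16, -8]
BINARY_OP // → -16 // -8 = 2. Stack: [2]
RETURN_VALUE → return 2.

2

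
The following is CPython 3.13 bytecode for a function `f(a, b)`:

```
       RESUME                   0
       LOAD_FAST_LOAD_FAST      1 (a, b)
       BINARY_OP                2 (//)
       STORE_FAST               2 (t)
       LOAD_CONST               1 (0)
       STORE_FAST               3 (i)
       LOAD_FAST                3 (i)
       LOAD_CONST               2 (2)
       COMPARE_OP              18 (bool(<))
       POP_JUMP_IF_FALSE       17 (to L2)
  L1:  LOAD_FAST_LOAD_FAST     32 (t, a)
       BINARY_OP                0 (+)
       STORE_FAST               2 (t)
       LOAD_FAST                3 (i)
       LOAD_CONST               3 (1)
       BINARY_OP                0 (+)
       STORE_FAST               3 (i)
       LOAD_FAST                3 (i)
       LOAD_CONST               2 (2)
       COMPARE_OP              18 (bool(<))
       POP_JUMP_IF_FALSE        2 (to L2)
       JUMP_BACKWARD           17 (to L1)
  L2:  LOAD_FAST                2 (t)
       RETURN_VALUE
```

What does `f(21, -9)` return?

39

LOAD_FAST_LOAD_FAST a,b → push 21,-9. Stack: [21, -9]
BINARY_OP // → 21 // -9 = -3. Stack: [-3]
STORE_FAST t → t=-3. Stack: []
LOAD_CONST → push 0. Stack: [0]
STORE_FAST i → i=0. Stack: []
LOAD_FAST i → push 0. Stack: [0]
LOAD_CONST → push 2. Stack: [0, 2]
COMPARE_OP bool(<) → 0 vs 2 = True. Stack: [True]
POP_JUMP_IF_FALSE → pop True; no jump. Stack: []
LOAD_FAST_LOAD_FAST t,a → push -3,21. Stack: [-3, 21]
BINARY_OP + → -3 + 21 = 18. Stack: [18]
STORE_FAST t → t=18. Stack: []
LOAD_FAST i → push 0. Stack: [0]
LOAD_CONST → push 1. Stack: [0, 1]
BINARY_OP + → 0 + 1 = 1. Stack: [1]
STORE_FAST i → i=1. Stack: []
LOAD_FAST i → push 1. Stack: [1]
LOAD_CONST → push 2. Stack: [1, 2]
COMPARE_OP bool(<) → 1 vs 2 = True. Stack: [True]
POP_JUMP_IF_FALSE → pop True; no jump. Stack: []
LOAD_FAST_LOAD_FAST t,a → push 18,21. Stack: [18, 21]
BINARY_OP + → 18 + 21 = 39. Stack: [39]
STORE_FAST t → t=39. Stack: []
LOAD_FAST i → push 1. Stack: [1]
LOAD_CONST → push 1. Stack: [1, 1]
BINARY_OP + → 1 + 1 = 2. Stack: [2]
STORE_FAST i → i=2. Stack: []
LOAD_FAST i → push 2. Stack: [2]
LOAD_CONST → push 2. Stack: [2, 2]
COMPARE_OP bool(<) → 2 vs 2 = False. Stack: [False]
POP_JUMP_IF_FALSE → pop False; jump. Stack: []
LOAD_FAST t → push 39. Stack: [39]
RETURN_VALUE → return 39.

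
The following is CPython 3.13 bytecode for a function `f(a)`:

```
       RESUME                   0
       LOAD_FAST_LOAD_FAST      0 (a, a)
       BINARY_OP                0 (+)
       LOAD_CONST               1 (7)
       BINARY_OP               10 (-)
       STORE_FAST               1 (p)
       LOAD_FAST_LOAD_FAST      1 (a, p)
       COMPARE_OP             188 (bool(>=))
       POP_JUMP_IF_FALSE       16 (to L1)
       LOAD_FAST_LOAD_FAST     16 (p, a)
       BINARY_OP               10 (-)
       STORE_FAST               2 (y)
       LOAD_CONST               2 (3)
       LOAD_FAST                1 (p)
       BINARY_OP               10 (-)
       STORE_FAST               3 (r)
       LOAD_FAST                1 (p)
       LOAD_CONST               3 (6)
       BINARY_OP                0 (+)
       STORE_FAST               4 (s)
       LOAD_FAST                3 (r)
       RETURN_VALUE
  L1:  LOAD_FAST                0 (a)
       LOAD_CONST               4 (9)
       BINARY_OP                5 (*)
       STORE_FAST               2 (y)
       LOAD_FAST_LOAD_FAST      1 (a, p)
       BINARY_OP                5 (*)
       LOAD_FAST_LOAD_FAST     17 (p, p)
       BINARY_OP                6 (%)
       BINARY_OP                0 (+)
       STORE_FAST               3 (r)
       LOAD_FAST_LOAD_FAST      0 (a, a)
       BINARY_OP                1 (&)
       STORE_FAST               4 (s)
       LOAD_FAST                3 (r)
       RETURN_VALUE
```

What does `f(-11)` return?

LOAD_FAST_LOAD_FAST a,a → push -11,-11. Stack: [-11, -11]
BINARY_OP + → -11 + -11 = -22. Stack: [-22]
LOAD_CONST → push 7. Stack: [-22, 7]
BINARY_OP - → -22 - 7 = -29. Stack: [-29]
STORE_FAST p → p=-29. Stack: []
LOAD_FAST_LOAD_FAST a,p → push -11,-29. Stack: [-11, -29]
COMPARE_OP bool(>=) → -11 vs -29 = True. Stack: [True]
POP_JUMP_IF_FALSE → pop True; no jump. Stack: []
LOAD_FAST_LOAD_FAST p,a → push -29,-11. Stack: [-29, -11]
BINARY_OP - → -29 - -11 = -18. Stack: [-18]
STORE_FAST y → y=-18. Stack: []
LOAD_CONST → push 3. Stack: [3]
LOAD_FAST p → push -29. Stack: [3, -29]
BINARY_OP - → 3 - -29 = 32. Stack: [32]
STORE_FAST r → r=32. Stack: []
LOAD_FAST p → push -29. Stack: [-29]
LOAD_CONST → push 6. Stack: [-29, 6]
BINARY_OP + → -29 + 6 = -23. Stack: [-23]
STORE_FAST s → s=-23. Stack: []
LOAD_FAST r → push 32. Stack: [32]
RETURN_VALUE → return 32.

32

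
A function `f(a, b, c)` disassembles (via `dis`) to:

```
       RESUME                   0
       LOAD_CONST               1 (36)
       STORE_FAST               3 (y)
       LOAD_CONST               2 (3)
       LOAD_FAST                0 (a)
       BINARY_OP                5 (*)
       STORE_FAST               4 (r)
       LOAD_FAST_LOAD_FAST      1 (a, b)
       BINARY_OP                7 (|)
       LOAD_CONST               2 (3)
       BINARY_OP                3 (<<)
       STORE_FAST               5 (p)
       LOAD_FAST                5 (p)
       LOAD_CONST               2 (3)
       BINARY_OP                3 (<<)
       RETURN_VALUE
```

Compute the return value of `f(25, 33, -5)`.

LOAD_CONST → push 36. Stack: [36]
STORE_FAST y → y=36. Stack: []
LOAD_CONST → push 3. Stack: [3]
LOAD_FAST a → push 25. Stack: [3, 25]
BINARY_OP * → 3 * 25 = 75. Stack: [75]
STORE_FAST r → r=75. Stack: []
LOAD_FAST_LOAD_FAST a,b → push 25,33. Stack: [25, 33]
BINARY_OP | → 25 | 33 = 57. Stack: [57]
LOAD_CONST → push 3. Stack: [57, 3]
BINARY_OP << → 57 << 3 = 456. Stack: [456]
STORE_FAST p → p=456. Stack: []
LOAD_FAST p → push 456. Stack: [456]
LOAD_CONST → push 3. Stack: [456, 3]
BINARY_OP << → 456 << 3 = 3648. Stack: [3648]
RETURN_VALUE → return 3648.

3648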